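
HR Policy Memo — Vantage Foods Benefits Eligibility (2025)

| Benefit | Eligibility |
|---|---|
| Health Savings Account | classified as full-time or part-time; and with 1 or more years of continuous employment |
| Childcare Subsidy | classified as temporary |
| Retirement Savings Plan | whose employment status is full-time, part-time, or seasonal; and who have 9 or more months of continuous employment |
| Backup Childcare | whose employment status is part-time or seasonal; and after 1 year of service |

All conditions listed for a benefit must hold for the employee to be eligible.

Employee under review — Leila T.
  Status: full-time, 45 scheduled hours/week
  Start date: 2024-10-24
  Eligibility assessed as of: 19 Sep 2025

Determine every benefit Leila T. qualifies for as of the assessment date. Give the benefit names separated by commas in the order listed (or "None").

Retirement Savings Plan

Service from 2024-10-24 to 19 Sep 2025: 330 days.
Health Savings Account — status full-time ✓; service 330 days < 1 year (≈365 days) ✗ → not eligible.
Childcare Subsidy — status full-time ✗ (requires temporary) → not eligible.
Retirement Savings Plan — status full-time ✓; service 330 days ≥ 9 months (≈270 days) ✓ → eligible.
Backup Childcare — status full-time ✗ (requires part-time or seasonal) → not eligible.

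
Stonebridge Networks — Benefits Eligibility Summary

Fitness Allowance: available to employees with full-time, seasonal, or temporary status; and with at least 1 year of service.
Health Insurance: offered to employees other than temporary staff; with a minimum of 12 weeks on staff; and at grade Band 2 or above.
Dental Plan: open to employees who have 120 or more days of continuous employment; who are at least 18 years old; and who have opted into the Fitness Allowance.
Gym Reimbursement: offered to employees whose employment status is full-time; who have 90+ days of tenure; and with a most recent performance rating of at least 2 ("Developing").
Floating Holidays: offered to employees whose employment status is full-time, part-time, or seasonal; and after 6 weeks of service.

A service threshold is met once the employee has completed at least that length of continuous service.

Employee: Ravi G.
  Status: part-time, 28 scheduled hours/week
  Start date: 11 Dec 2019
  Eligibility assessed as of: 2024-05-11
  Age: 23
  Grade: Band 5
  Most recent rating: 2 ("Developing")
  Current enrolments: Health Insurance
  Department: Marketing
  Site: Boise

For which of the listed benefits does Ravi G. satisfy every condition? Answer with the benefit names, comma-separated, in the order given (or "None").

Health Insurance, Floating Holidays

Service from 11 Dec 2019 to 2024-05-11: 1613 days.
Fitness Allowance — status part-time ✗ (requires full-time, seasonal, or temporary) → not eligible.
Health Insurance — status part-time ✓ (not excluded); service 1613 days ≥ 12 weeks (≈84 days) ✓; grade Band 5 ≥ Band 2 ✓ → eligible.
Dental Plan — service 1613 days ≥ 120 days ✓; age 23 ≥ 18 ✓; not enrolled in Fitness Allowance ✗ → not eligible.
Gym Reimbursement — status part-time ✗ (requires full-time) → not eligible.
Floating Holidays — status part-time ✓; service 1613 days ≥ 6 weeks (≈42 days) ✓ → eligible.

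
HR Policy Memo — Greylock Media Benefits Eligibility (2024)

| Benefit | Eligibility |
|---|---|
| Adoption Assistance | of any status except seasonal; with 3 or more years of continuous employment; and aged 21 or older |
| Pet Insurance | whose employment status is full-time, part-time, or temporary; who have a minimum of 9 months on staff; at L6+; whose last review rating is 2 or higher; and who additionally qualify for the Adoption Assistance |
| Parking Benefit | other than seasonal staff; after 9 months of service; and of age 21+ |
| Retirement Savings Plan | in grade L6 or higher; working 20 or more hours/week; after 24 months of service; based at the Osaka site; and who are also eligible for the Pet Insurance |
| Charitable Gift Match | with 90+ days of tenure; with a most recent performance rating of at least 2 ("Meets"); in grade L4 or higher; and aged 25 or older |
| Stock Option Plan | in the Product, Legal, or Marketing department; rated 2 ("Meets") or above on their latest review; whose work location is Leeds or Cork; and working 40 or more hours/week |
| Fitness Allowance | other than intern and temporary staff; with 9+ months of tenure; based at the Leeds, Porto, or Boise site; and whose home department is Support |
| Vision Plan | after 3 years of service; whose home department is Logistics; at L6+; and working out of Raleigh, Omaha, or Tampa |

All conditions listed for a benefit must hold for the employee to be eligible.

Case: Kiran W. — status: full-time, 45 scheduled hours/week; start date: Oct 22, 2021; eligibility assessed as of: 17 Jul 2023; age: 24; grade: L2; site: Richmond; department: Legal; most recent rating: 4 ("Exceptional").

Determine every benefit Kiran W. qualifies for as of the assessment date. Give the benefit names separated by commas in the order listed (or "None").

Parking Benefit

Service from Oct 22, 2021 to 17 Jul 2023: 633 days.
Adoption Assistance — status full-time ✓ (not excluded); service 633 days < 3 years (≈1095 days) ✗ → not eligible.
Pet Insurance — status full-time ✓; service 633 days ≥ 9 months (≈270 days) ✓; grade L2 < L6 ✗ → not eligible.
Parking Benefit — status full-time ✓ (not excluded); service 633 days ≥ 9 months (≈270 days) ✓; age 24 ≥ 21 ✓ → eligible.
Retirement Savings Plan — grade L2 < L6 ✗ → not eligible.
Charitable Gift Match — service 633 days ≥ 90 days ✓; rating 4 ≥ 2 ✓; grade L2 < L4 ✗ → not eligible.
Stock Option Plan — dept Legal ✓; rating 4 ≥ 2 ✓; site Richmond ✗ (not Leeds or Cork) → not eligible.
Fitness Allowance — status full-time ✓ (not excluded); service 633 days ≥ 9 months (≈270 days) ✓; site Richmond ✗ (not Leeds, Porto, or Boise) → not eligible.
Vision Plan — service 633 days < 3 years (≈1095 days) ✗ → not eligible.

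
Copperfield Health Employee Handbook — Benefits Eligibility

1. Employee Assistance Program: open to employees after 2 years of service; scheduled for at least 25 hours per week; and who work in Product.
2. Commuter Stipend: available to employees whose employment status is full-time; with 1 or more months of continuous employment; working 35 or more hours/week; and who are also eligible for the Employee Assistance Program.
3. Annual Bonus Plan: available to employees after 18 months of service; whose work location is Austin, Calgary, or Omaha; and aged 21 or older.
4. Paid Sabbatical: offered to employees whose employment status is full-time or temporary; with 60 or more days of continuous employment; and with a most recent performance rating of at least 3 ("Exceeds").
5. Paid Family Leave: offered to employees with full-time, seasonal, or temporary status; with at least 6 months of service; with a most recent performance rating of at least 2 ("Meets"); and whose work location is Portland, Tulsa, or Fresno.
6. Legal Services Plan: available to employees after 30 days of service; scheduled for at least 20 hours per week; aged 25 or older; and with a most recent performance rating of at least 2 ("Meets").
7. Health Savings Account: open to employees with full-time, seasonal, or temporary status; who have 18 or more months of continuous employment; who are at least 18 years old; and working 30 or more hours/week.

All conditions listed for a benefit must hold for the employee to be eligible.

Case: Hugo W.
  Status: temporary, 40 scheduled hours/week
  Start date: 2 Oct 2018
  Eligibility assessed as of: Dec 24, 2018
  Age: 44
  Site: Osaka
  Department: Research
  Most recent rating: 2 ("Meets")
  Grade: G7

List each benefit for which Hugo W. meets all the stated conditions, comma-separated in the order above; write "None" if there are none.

Service from 2 Oct 2018 to Dec 24, 2018: 83 days.
Employee Assistance Program — service 83 days < 2 years (≈730 days) ✗ → not eligible.
Commuter Stipend — status temporary ✗ (requires full-time) → not eligible.
Annual Bonus Plan — service 83 days < 18 months (≈540 days) ✗ → not eligible.
Paid Sabbatical — status temporary ✓; service 83 days ≥ 60 days ✓; rating 2 < 3 ✗ → not eligible.
Paid Family Leave — status temporary ✓; service 83 days < 6 months (≈180 days) ✗ → not eligible.
Legal Services Plan — service 83 days ≥ 30 days ✓; 40 hrs/wk ≥ 20 ✓; age 44 ≥ 25 ✓; rating 2 ≥ 2 ✓ → eligible.
Health Savings Account — status temporary ✓; service 83 days < 18 months (≈540 days) ✗ → not eligible.

Legal Services Plan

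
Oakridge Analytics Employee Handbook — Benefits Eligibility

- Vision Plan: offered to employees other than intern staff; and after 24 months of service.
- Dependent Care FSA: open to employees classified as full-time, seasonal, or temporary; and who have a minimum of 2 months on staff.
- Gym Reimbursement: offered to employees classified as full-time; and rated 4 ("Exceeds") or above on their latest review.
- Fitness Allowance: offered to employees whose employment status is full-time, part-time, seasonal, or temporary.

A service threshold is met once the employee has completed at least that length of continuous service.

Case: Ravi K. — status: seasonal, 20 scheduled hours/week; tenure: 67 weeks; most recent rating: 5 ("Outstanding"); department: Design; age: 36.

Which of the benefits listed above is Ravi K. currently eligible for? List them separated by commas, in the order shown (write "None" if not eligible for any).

Vision Plan — status seasonal ✓ (not excluded); service 67 weeks < 24 months (≈720 days) ✗ → not eligible.
Dependent Care FSA — status seasonal ✓; service 67 weeks ≥ 2 months (≈60 days) ✓ → eligible.
Gym Reimbursement — status seasonal ✗ (requires full-time) → not eligible.
Fitness Allowance — status seasonal ✓ → eligible.

Dependent Care FSA, Fitness Allowance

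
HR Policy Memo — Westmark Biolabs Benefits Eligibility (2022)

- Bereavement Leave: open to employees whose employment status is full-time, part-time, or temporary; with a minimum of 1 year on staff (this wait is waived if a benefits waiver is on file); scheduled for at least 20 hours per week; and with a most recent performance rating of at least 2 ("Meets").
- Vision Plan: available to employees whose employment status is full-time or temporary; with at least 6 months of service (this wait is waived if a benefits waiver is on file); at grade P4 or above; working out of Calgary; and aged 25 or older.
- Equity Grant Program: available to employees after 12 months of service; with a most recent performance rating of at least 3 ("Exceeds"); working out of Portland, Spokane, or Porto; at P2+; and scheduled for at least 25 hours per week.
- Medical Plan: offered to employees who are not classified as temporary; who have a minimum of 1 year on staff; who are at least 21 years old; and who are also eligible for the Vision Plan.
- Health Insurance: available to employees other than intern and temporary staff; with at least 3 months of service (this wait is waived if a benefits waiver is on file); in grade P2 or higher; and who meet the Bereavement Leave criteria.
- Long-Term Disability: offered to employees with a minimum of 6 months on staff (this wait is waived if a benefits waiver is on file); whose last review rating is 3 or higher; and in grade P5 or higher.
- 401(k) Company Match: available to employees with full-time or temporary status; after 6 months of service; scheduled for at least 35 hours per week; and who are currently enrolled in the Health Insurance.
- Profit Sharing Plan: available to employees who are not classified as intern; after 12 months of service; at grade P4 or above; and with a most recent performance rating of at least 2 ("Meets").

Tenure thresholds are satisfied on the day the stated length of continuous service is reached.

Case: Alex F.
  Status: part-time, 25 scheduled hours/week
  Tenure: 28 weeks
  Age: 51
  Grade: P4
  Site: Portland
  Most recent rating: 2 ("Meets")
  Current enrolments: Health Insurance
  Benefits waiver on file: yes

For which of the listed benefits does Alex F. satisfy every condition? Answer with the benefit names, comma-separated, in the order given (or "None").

Bereavement Leave, Health Insurance

Bereavement Leave — status part-time ✓; benefits waiver on file ✓; 25 hrs/wk ≥ 20 ✓; rating 2 ≥ 2 ✓ → eligible.
Vision Plan — status part-time ✗ (requires full-time or temporary) → not eligible.
Equity Grant Program — service 28 weeks < 12 months (≈360 days) ✗ → not eligible.
Medical Plan — status part-time ✓ (not excluded); service 28 weeks < 1 year (≈365 days) ✗ → not eligible.
Health Insurance — status part-time ✓ (not excluded); benefits waiver on file ✓; grade P4 ≥ P2 ✓; eligible for Bereavement Leave ✓ → eligible.
Long-Term Disability — benefits waiver on file ✓; rating 2 < 3 ✗ → not eligible.
401(k) Company Match — status part-time ✗ (requires full-time or temporary) → not eligible.
Profit Sharing Plan — status part-time ✓ (not excluded); service 28 weeks < 12 months (≈360 days) ✗ → not eligible.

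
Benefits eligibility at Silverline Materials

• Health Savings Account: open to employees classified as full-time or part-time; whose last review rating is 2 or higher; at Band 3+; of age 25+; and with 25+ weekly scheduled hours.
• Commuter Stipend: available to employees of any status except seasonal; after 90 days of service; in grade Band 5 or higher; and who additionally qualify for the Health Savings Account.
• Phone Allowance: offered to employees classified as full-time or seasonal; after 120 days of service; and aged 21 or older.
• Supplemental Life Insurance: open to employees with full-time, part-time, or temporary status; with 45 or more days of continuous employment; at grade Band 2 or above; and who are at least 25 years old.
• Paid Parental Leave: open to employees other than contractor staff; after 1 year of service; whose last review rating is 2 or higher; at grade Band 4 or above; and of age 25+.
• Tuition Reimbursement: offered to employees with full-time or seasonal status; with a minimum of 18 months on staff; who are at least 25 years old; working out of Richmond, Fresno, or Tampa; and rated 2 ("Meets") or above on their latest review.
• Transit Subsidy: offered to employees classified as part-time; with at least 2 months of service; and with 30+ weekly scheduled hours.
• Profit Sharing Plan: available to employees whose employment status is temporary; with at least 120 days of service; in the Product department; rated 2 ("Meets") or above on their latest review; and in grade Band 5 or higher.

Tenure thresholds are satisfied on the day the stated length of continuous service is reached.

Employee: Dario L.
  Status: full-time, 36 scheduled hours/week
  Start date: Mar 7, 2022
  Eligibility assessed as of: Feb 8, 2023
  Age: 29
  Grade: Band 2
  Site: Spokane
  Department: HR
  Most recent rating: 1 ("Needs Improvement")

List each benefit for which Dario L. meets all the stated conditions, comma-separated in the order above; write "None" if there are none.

Phone Allowance, Supplemental Life Insurance

Service from Mar 7, 2022 to Feb 8, 2023: 338 days.
Health Savings Account — status full-time ✓; rating 1 < 2 ✗ → not eligible.
Commuter Stipend — status full-time ✓ (not excluded); service 338 days ≥ 90 days ✓; grade Band 2 < Band 5 ✗ → not eligible.
Phone Allowance — status full-time ✓; service 338 days ≥ 120 days ✓; age 29 ≥ 21 ✓ → eligible.
Supplemental Life Insurance — status full-time ✓; service 338 days ≥ 45 days ✓; grade Band 2 ≥ Band 2 ✓; age 29 ≥ 25 ✓ → eligible.
Paid Parental Leave — status full-time ✓ (not excluded); service 338 days < 1 year (≈365 days) ✗ → not eligible.
Tuition Reimbursement — status full-time ✓; service 338 days < 18 months (≈540 days) ✗ → not eligible.
Transit Subsidy — status full-time ✗ (requires part-time) → not eligible.
Profit Sharing Plan — status full-time ✗ (requires temporary) → not eligible.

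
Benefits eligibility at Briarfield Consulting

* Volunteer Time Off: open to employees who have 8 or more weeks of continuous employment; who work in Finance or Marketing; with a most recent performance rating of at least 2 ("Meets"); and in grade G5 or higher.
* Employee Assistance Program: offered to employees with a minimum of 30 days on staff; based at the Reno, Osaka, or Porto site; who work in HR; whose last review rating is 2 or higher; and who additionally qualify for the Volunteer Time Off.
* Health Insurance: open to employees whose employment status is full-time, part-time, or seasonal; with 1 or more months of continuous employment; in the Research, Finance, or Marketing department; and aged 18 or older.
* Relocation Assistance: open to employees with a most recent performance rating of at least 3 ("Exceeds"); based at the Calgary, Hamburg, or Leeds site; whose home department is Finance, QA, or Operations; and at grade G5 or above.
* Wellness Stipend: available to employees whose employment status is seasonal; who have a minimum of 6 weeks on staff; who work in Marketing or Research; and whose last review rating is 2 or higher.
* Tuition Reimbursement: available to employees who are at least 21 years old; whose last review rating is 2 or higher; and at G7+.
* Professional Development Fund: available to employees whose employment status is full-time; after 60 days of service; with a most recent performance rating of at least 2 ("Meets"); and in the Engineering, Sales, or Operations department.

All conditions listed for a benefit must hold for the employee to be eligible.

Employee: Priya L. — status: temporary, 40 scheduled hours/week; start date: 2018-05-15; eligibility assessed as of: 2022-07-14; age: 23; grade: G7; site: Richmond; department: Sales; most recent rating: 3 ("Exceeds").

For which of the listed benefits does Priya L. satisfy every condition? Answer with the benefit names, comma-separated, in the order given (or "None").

Tuition Reimbursement

Service from 2018-05-15 to 2022-07-14: 1521 days.
Volunteer Time Off — service 1521 days ≥ 8 weeks (≈56 days) ✓; dept Sales ✗ → not eligible.
Employee Assistance Program — service 1521 days ≥ 30 days ✓; site Richmond ✗ (not Reno, Osaka, or Porto) → not eligible.
Health Insurance — status temporary ✗ (requires full-time, part-time, or seasonal) → not eligible.
Relocation Assistance — rating 3 ≥ 3 ✓; site Richmond ✗ (not Calgary, Hamburg, or Leeds) → not eligible.
Wellness Stipend — status temporary ✗ (requires seasonal) → not eligible.
Tuition Reimbursement — age 23 ≥ 21 ✓; rating 3 ≥ 2 ✓; grade G7 ≥ G7 ✓ → eligible.
Professional Development Fund — status temporary ✗ (requires full-time) → not eligible.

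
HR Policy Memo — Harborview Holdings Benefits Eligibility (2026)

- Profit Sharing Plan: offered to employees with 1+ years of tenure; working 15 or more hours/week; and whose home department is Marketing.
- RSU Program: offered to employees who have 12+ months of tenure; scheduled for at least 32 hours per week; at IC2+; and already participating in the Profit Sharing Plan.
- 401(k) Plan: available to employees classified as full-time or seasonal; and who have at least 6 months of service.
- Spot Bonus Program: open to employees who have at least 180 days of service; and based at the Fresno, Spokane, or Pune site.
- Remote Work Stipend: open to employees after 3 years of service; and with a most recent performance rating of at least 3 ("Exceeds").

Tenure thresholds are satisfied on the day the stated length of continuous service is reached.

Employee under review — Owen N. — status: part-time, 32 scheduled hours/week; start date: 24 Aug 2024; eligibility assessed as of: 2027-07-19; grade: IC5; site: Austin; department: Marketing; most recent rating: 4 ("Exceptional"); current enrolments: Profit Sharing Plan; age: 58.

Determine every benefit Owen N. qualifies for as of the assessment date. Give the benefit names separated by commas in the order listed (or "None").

Profit Sharing Plan, RSU Program

Service from 24 Aug 2024 to 2027-07-19: 1059 days.
Profit Sharing Plan — service 1059 days ≥ 1 year (≈365 days) ✓; 32 hrs/wk ≥ 15 ✓; dept Marketing ✓ → eligible.
RSU Program — service 1059 days ≥ 12 months (≈360 days) ✓; 32 hrs/wk ≥ 32 ✓; grade IC5 ≥ IC2 ✓; enrolled in Profit Sharing Plan ✓ → eligible.
401(k) Plan — status part-time ✗ (requires full-time or seasonal) → not eligible.
Spot Bonus Program — service 1059 days ≥ 180 days ✓; site Austin ✗ (not Fresno, Spokane, or Pune) → not eligible.
Remote Work Stipend — service 1059 days < 3 years (≈1095 days) ✗ → not eligible.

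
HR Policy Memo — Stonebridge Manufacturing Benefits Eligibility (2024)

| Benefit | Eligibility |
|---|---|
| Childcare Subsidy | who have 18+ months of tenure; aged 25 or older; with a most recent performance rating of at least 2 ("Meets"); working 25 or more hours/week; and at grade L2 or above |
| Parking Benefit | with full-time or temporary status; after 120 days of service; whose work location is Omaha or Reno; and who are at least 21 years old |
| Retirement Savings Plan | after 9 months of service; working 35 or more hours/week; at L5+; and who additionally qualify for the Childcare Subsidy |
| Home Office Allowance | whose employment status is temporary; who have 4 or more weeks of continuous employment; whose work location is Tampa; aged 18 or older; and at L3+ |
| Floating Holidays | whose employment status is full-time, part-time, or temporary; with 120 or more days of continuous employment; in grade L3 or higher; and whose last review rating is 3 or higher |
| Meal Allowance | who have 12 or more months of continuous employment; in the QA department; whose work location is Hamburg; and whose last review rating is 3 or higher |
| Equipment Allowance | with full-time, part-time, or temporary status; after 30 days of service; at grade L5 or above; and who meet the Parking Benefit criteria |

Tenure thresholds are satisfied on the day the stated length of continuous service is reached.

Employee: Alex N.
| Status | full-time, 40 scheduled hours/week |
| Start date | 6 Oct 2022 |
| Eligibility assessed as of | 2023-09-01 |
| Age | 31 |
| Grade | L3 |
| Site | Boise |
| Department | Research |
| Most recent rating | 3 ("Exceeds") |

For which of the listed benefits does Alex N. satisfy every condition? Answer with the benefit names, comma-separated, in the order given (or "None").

Service from 6 Oct 2022 to 2023-09-01: 330 days.
Childcare Subsidy — service 330 days < 18 months (≈540 days) ✗ → not eligible.
Parking Benefit — status full-time ✓; service 330 days ≥ 120 days ✓; site Boise ✗ (not Omaha or Reno) → not eligible.
Retirement Savings Plan — service 330 days ≥ 9 months (≈270 days) ✓; 40 hrs/wk ≥ 35 ✓; grade L3 < L5 ✗ → not eligible.
Home Office Allowance — status full-time ✗ (requires temporary) → not eligible.
Floating Holidays — status full-time ✓; service 330 days ≥ 120 days ✓; grade L3 ≥ L3 ✓; rating 3 ≥ 3 ✓ → eligible.
Meal Allowance — service 330 days < 12 months (≈360 days) ✗ → not eligible.
Equipment Allowance — status full-time ✓; service 330 days ≥ 30 days ✓; grade L3 < L5 ✗ → not eligible.

Floating Holidays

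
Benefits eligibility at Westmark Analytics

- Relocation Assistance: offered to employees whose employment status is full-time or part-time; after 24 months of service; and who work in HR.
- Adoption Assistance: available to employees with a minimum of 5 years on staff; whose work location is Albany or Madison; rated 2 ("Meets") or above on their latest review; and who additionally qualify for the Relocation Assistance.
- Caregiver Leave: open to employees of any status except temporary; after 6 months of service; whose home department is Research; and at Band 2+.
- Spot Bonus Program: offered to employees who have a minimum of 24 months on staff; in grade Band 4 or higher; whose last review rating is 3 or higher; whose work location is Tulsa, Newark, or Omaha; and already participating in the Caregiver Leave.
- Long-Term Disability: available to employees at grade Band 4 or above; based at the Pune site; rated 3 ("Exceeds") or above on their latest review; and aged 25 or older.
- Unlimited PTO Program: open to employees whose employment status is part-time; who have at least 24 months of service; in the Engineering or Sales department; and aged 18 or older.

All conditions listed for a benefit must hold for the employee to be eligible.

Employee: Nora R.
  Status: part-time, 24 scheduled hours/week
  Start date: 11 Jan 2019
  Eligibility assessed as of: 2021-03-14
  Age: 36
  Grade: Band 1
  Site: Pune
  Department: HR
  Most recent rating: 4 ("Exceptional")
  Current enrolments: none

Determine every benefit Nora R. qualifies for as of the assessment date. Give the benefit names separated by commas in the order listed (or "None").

Relocation Assistance

Service from 11 Jan 2019 to 2021-03-14: 793 days.
Relocation Assistance — status part-time ✓; service 793 days ≥ 24 months (≈720 days) ✓; dept HR ✓ → eligible.
Adoption Assistance — service 793 days < 5 years (≈1825 days) ✗ → not eligible.
Caregiver Leave — status part-time ✓ (not excluded); service 793 days ≥ 6 months (≈180 days) ✓; dept HR ✗ → not eligible.
Spot Bonus Program — service 793 days ≥ 24 months (≈720 days) ✓; grade Band 1 < Band 4 ✗ → not eligible.
Long-Term Disability — grade Band 1 < Band 4 ✗ → not eligible.
Unlimited PTO Program — status part-time ✓; service 793 days ≥ 24 months (≈720 days) ✓; dept HR ✗ → not eligible.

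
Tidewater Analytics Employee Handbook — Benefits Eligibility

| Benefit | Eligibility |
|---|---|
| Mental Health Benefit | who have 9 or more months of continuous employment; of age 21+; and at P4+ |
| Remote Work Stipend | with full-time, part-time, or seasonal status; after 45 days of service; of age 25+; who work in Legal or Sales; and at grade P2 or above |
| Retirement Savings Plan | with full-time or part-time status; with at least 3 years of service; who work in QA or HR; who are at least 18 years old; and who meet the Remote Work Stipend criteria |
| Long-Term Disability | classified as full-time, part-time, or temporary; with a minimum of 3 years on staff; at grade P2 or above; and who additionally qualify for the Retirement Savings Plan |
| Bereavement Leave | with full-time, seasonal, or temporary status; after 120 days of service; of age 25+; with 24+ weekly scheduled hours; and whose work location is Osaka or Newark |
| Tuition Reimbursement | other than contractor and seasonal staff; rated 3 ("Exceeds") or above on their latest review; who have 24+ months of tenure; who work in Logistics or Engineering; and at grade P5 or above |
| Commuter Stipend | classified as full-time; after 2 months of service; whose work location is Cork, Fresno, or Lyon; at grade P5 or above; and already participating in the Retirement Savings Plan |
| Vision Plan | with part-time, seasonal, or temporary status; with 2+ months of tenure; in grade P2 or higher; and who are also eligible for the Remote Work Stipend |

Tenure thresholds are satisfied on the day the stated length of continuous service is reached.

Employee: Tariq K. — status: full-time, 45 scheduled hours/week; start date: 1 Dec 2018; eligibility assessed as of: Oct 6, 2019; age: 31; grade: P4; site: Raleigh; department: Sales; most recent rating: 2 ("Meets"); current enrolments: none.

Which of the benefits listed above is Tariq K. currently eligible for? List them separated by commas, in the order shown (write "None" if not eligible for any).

Mental Health Benefit, Remote Work Stipend

Service from 1 Dec 2018 to Oct 6, 2019: 309 days.
Mental Health Benefit — service 309 days ≥ 9 months (≈270 days) ✓; age 31 ≥ 21 ✓; grade P4 ≥ P4 ✓ → eligible.
Remote Work Stipend — status full-time ✓; service 309 days ≥ 45 days ✓; age 31 ≥ 25 ✓; dept Sales ✓; grade P4 ≥ P2 ✓ → eligible.
Retirement Savings Plan — status full-time ✓; service 309 days < 3 years (≈1095 days) ✗ → not eligible.
Long-Term Disability — status full-time ✓; service 309 days < 3 years (≈1095 days) ✗ → not eligible.
Bereavement Leave — status full-time ✓; service 309 days ≥ 120 days ✓; age 31 ≥ 25 ✓; 45 hrs/wk ≥ 24 ✓; site Raleigh ✗ (not Osaka or Newark) → not eligible.
Tuition Reimbursement — status full-time ✓ (not excluded); rating 2 < 3 ✗ → not eligible.
Commuter Stipend — status full-time ✓; service 309 days ≥ 2 months (≈60 days) ✓; site Raleigh ✗ (not Cork, Fresno, or Lyon) → not eligible.
Vision Plan — status full-time ✗ (requires part-time, seasonal, or temporary) → not eligible.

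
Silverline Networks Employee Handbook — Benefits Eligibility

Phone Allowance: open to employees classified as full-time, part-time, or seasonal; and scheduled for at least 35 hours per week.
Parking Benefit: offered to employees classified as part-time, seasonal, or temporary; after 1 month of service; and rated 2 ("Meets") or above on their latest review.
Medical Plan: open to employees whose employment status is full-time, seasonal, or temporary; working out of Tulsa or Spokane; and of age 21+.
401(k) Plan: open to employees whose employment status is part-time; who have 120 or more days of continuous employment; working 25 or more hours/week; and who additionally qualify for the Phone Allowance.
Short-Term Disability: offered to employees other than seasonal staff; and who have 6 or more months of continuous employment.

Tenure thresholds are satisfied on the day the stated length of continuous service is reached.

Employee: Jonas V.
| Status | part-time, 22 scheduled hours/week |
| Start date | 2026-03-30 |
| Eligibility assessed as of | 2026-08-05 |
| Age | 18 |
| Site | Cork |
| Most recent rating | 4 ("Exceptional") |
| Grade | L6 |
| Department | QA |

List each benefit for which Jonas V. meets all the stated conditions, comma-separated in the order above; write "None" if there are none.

Parking Benefit

Service from 2026-03-30 to 2026-08-05: 128 days.
Phone Allowance — status part-time ✓; 22 hrs/wk < 35 ✗ → not eligible.
Parking Benefit — status part-time ✓; service 128 days ≥ 1 month (≈30 days) ✓; rating 4 ≥ 2 ✓ → eligible.
Medical Plan — status part-time ✗ (requires full-time, seasonal, or temporary) → not eligible.
401(k) Plan — status part-time ✓; service 128 days ≥ 120 days ✓; 22 hrs/wk < 25 ✗ → not eligible.
Short-Term Disability — status part-time ✓ (not excluded); service 128 days < 6 months (≈180 days) ✗ → not eligible.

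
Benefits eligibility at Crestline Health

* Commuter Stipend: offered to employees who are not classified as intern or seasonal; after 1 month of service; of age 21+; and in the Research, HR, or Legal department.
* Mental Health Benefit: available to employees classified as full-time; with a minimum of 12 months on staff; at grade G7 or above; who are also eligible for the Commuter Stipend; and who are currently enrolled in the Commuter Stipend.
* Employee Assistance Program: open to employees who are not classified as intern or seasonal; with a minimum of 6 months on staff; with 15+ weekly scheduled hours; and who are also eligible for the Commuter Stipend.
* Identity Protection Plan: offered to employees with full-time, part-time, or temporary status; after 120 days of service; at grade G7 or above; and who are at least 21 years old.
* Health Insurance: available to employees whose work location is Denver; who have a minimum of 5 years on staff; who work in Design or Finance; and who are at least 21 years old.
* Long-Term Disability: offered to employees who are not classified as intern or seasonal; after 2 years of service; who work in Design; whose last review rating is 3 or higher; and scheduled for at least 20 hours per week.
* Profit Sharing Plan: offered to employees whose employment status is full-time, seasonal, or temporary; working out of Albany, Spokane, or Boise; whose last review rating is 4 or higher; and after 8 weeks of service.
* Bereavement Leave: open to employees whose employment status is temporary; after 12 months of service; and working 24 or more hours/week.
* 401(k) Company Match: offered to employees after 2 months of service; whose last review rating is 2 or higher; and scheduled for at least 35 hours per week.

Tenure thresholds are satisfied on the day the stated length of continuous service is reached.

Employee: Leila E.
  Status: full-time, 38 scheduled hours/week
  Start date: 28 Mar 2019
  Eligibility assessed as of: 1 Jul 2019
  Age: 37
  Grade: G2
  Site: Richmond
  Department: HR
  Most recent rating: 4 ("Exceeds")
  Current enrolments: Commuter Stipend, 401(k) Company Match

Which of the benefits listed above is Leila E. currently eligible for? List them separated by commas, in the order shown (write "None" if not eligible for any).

Service from 28 Mar 2019 to 1 Jul 2019: 95 days.
Commuter Stipend — status full-time ✓ (not excluded); service 95 days ≥ 1 month (≈30 days) ✓; age 37 ≥ 21 ✓; dept HR ✓ → eligible.
Mental Health Benefit — status full-time ✓; service 95 days < 12 months (≈360 days) ✗ → not eligible.
Employee Assistance Program — status full-time ✓ (not excluded); service 95 days < 6 months (≈180 days) ✗ → not eligible.
Identity Protection Plan — status full-time ✓; service 95 days < 120 days ✗ → not eligible.
Health Insurance — site Richmond ✗ (not Denver) → not eligible.
Long-Term Disability — status full-time ✓ (not excluded); service 95 days < 2 years (≈730 days) ✗ → not eligible.
Profit Sharing Plan — status full-time ✓; site Richmond ✗ (not Albany, Spokane, or Boise) → not eligible.
Bereavement Leave — status full-time ✗ (requires temporary) → not eligible.
401(k) Company Match — service 95 days ≥ 2 months (≈60 days) ✓; rating 4 ≥ 2 ✓; 38 hrs/wk ≥ 35 ✓ → eligible.

Commuter Stipend, 401(k) Company Match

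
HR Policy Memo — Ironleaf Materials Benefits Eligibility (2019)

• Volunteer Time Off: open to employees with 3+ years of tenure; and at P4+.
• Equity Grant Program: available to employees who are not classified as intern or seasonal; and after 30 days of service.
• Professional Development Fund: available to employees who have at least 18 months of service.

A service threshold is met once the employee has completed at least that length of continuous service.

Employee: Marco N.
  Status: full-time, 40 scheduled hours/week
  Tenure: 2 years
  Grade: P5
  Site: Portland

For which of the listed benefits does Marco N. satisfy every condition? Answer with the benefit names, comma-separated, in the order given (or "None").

Equity Grant Program, Professional Development Fund

Volunteer Time Off — service 2 years < 3 years ✗ → not eligible.
Equity Grant Program — status full-time ✓ (not excluded); service 2 years ≥ 30 days ✓ → eligible.
Professional Development Fund — service 2 years ≥ 18 months (≈540 days) ✓ → eligible.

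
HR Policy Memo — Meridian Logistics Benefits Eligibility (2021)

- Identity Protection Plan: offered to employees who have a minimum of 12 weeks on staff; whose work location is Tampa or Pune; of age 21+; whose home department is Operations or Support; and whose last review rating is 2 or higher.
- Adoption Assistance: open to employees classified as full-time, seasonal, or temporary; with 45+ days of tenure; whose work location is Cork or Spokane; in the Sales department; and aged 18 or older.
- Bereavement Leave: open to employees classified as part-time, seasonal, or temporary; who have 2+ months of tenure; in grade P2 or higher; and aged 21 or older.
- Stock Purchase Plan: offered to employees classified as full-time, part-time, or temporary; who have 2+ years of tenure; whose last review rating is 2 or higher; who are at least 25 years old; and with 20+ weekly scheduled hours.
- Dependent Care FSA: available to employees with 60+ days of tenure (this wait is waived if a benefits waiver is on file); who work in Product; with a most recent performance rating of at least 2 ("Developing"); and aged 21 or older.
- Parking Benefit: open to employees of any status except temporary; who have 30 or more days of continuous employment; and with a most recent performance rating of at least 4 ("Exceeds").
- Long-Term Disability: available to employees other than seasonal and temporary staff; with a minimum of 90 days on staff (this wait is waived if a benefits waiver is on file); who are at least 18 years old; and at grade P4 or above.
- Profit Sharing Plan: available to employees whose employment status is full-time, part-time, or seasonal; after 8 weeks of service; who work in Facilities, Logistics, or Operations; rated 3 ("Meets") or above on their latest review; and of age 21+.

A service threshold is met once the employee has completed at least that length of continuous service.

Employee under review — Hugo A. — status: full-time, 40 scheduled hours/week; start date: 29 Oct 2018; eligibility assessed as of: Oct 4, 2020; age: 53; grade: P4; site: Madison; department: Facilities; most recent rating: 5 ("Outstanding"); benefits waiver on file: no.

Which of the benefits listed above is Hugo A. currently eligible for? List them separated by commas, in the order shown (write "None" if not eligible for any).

Parking Benefit, Long-Term Disability, Profit Sharing Plan

Service from 29 Oct 2018 to Oct 4, 2020: 706 days.
Identity Protection Plan — service 706 days ≥ 12 weeks (≈84 days) ✓; site Madison ✗ (not Tampa or Pune) → not eligible.
Adoption Assistance — status full-time ✓; service 706 days ≥ 45 days ✓; site Madison ✗ (not Cork or Spokane) → not eligible.
Bereavement Leave — status full-time ✗ (requires part-time, seasonal, or temporary) → not eligible.
Stock Purchase Plan — status full-time ✓; service 706 days < 2 years (≈730 days) ✗ → not eligible.
Dependent Care FSA — no waiver, service 706 days ≥ 60 days ✓; dept Facilities ✗ → not eligible.
Parking Benefit — status full-time ✓ (not excluded); service 706 days ≥ 30 days ✓; rating 5 ≥ 4 ✓ → eligible.
Long-Term Disability — status full-time ✓ (not excluded); no waiver, service 706 days ≥ 90 days ✓; age 53 ≥ 18 ✓; grade P4 ≥ P4 ✓ → eligible.
Profit Sharing Plan — status full-time ✓; service 706 days ≥ 8 weeks (≈56 days) ✓; dept Facilities ✓; rating 5 ≥ 3 ✓; age 53 ≥ 21 ✓ → eligible.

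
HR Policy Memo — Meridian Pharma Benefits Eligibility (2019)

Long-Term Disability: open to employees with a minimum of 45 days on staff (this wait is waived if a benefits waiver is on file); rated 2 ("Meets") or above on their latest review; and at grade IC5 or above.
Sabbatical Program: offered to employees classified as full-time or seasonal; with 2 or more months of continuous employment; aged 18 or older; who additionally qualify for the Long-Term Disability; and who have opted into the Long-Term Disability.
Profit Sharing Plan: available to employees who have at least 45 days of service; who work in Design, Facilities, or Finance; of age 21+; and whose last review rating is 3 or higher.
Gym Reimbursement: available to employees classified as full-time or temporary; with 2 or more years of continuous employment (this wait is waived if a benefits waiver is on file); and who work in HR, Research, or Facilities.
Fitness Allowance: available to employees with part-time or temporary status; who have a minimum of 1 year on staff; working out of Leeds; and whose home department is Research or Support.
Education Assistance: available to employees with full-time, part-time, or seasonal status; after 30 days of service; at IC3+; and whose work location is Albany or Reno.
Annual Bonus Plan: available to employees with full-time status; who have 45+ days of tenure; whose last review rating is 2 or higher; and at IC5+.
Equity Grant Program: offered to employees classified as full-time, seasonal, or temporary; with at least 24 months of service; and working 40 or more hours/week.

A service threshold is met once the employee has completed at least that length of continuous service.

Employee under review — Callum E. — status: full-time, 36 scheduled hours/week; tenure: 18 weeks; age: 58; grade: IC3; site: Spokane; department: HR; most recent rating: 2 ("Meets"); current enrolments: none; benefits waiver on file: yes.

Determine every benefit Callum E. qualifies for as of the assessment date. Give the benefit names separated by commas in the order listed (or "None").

Long-Term Disability — benefits waiver on file ✓; rating 2 ≥ 2 ✓; grade IC3 < IC5 ✗ → not eligible.
Sabbatical Program — status full-time ✓; service 18 weeks ≥ 2 months (≈60 days) ✓; age 58 ≥ 18 ✓; not eligible for Long-Term Disability ✗ → not eligible.
Profit Sharing Plan — service 18 weeks ≥ 45 days ✓; dept HR ✗ → not eligible.
Gym Reimbursement — status full-time ✓; benefits waiver on file ✓; dept HR ✓ → eligible.
Fitness Allowance — status full-time ✗ (requires part-time or temporary) → not eligible.
Education Assistance — status full-time ✓; service 18 weeks ≥ 30 days ✓; grade IC3 ≥ IC3 ✓; site Spokane ✗ (not Albany or Reno) → not eligible.
Annual Bonus Plan — status full-time ✓; service 18 weeks ≥ 45 days ✓; rating 2 ≥ 2 ✓; grade IC3 < IC5 ✗ → not eligible.
Equity Grant Program — status full-time ✓; service 18 weeks < 24 months (≈720 days) ✗ → not eligible.

Gym Reimbursement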